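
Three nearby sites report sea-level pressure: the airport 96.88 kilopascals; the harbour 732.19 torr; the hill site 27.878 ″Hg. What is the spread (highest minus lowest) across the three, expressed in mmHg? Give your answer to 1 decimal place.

the airport: 96.88 kPa = 726.660 mmHg.
the hill site: 27.878 inHg = 708.101 mmHg.
Spread: 732.190 − 708.101 = 24.1 mmHg.

24.1 mmHg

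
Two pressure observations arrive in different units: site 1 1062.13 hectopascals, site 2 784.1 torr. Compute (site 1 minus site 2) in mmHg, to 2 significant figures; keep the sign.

site 1: 1062.13 hPa = 796.66 mmHg.
Difference: 796.66 − 784.10 = 13 mmHg.

13 mmHg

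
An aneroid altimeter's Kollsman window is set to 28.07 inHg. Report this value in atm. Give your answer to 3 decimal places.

1 inHg = 0.0334211 atm, so 28.07 × 0.0334211 = 0.938 atm.

0.938 atm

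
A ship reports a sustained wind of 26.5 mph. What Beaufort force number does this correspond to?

Beaufort force 6

26.5 mph = 11.8 m/s, which is Beaufort 6 (strong breeze, 10.8–13.8 m/s).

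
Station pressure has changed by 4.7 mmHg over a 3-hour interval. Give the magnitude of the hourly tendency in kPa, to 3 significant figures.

4.7 mmHg / 3 h × 0.133322 kPa/mmHg = 0.209 kPa/h.

0.209 kPa per hour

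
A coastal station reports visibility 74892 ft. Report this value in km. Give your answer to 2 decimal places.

1 ft = 0.0003048 km, so 74892 × 0.0003048 = 22.83 km.

22.83 km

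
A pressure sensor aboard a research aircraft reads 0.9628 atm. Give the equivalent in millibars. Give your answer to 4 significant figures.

1 atm = 1013.25 mb, so 0.9628 × 1013.25 = 975.6 mb.

975.6 mb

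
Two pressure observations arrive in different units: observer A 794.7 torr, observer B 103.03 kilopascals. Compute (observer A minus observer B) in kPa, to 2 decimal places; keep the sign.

2.92 kPa

observer A: 794.7 mmHg = 105.9513 kPa.
Difference: 105.9513 − 103.0300 = 2.92 kPa.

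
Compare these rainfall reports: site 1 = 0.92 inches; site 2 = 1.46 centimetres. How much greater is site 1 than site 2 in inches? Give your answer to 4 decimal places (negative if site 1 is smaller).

0.3452 in

site 2: 1.46 cm = 0.574803 in.
Difference: 0.920000 − 0.574803 = 0.3452 in.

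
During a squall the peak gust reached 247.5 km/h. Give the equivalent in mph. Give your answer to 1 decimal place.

153.8 mph

1 km/h = 0.621371 mph, so 247.5 × 0.621371 = 153.8 mph.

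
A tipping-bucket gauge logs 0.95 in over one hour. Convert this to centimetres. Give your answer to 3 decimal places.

1 in = 2.54 cm, so 0.95 × 2.54 = 2.413 cm.

2.413 cm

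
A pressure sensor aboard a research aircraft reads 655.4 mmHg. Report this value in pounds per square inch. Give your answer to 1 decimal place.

12.7 psi

1 mmHg = 0.0193368 psi, so 655.4 × 0.0193368 = 12.7 psi.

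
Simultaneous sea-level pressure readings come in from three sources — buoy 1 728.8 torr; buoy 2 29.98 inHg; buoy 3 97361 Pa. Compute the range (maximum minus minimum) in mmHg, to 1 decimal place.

buoy 2: 29.98 inHg = 761.492 mmHg.
buoy 3: 97361 Pa = 730.267 mmHg.
Spread: 761.492 − 728.800 = 32.7 mmHg.

32.7 mmHg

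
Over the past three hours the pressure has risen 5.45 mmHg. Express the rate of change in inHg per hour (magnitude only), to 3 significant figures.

5.45 mmHg / 3 h × 0.0393701 inHg/mmHg = 0.0715 inHg/h.

0.0715 inHg per hour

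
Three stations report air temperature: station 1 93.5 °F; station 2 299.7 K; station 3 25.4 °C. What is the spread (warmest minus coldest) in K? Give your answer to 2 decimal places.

station 1: 93.5 °F = 34.167 °C.
station 2: 299.7 K = 26.550 °C.
Spread: 34.167 − 25.400 = 8.767 °C.

8.77 K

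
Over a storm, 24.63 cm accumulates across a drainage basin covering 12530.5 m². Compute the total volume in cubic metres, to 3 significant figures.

3090 cubic metres

Depth: 24.63 cm × 10 = 246.3 mm.
1 mm over 1 m² is 1 L, so volume = 246.3 × 12530.5 = 3086262.1 L = 3090 m³.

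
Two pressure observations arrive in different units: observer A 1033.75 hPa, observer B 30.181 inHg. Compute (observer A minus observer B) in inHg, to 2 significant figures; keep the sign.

observer A: 1033.75 hPa = 30.5266 inHg.
Difference: 30.5266 − 30.1810 = 0.35 inHg.

0.35 inHg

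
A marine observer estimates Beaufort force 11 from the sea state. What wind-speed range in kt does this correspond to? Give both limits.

56 to 63 kt

Beaufort 11 (violent storm) spans 56–63 knots.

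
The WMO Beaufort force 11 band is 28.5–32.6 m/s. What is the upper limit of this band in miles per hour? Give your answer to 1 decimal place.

72.9 mph

28.5–32.6 m/s × 2.237 = 63.8–72.9 mph.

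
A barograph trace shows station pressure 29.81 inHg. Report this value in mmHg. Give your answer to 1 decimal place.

1 inHg = 25.4 mmHg, so 29.81 × 25.4 = 757.2 mmHg.

757.2 mmHg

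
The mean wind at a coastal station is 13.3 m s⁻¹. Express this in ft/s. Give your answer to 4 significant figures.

43.64 ft/s

1 m/s = 3.28084 ft/s, so 13.3 × 3.28084 = 43.64 ft/s.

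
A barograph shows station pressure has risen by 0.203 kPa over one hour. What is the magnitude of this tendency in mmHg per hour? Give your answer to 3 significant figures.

1.52 mmHg per hour

0.203 kPa / 1 h × 7.50062 mmHg/kPa = 1.52 mmHg/h.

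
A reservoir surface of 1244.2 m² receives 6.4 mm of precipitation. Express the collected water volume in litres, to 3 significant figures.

7960 litres

1 mm over 1 m² is 1 L, so volume = 6.4 × 1244.2 = 7962.88 L ≈ 7960 L.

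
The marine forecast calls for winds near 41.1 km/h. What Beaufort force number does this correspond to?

Beaufort force 6

41.1 km/h = 11.4 m/s, which is Beaufort 6 (strong breeze, 10.8–13.8 m/s).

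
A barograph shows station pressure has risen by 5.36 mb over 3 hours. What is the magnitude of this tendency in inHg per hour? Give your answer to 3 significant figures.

0.0528 inHg per hour

5.36 mb / 3 h × 0.02953 inHg/mb = 0.0528 inHg/h.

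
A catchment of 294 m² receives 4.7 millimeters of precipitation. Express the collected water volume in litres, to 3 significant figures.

1 mm over 1 m² is 1 L, so volume = 4.7 × 294 = 1381.8 L ≈ 1380 L.

1380 litres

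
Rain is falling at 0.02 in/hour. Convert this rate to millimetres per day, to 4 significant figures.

0.02 in/hour × 25.4 mm/in × 24 hour/day = 12.19 mm/day.

12.19 mm/day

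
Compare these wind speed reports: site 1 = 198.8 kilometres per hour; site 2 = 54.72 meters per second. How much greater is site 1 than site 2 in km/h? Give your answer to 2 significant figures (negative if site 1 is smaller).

1.8 km/h

site 2: 54.72 m/s = 196.992 km/h.
Difference: 198.800 − 196.992 = 1.8 km/h.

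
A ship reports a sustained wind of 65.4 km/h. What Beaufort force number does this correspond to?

65.4 km/h = 18.2 m/s, which is Beaufort 8 (gale, 17.2–20.7 m/s).

Beaufort force 8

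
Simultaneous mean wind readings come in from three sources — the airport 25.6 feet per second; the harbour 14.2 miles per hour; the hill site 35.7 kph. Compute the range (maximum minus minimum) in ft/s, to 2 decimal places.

11.71 ft/s

the harbour: 14.2 mph = 20.8267 ft/s.
the hill site: 35.7 km/h = 32.5350 ft/s.
Spread: 32.5350 − 20.8267 = 11.71 ft/s.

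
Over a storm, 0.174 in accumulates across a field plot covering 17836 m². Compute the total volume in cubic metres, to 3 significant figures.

78.8 cubic metres

Depth: 0.174 in × 25.4 = 4.4196 mm.
1 mm over 1 m² is 1 L, so volume = 4.4196 × 17836 = 78827.986 L = 78.8 m³.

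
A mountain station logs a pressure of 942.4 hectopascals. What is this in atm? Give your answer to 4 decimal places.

0.9301 atm

1 hPa = 0.000986923 atm, so 942.4 × 0.000986923 = 0.9301 atm.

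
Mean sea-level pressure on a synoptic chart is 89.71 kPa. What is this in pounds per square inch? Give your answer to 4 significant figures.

13.01 psi

1 kPa = 0.145038 psi, so 89.71 × 0.145038 = 13.01 psi.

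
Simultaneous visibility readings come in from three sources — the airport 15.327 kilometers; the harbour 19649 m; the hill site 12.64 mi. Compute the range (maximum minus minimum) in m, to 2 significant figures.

5000 m

the airport: 15.327 km = 15327.00 m.
the hill site: 12.64 SM = 20342.11 m.
Spread: 20342.11 − 15327.00 = 5000 m.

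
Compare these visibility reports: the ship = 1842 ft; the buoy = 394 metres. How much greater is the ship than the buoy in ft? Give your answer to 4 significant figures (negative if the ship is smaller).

549.3 ft

the buoy: 394 m = 1292.651 ft.
Difference: 1842.000 − 1292.651 = 549.3 ft.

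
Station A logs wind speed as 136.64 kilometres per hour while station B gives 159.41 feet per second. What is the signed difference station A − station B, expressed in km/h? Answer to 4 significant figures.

station B: 159.41 ft/s = 174.9174 km/h.
Difference: 136.6400 − 174.9174 = -38.28 km/h.

-38.28 km/h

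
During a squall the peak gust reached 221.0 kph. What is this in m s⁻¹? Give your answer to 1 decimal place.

1 km/h = 0.277778 m/s, so 221.0 × 0.277778 = 61.4 m/s.

61.4 m/s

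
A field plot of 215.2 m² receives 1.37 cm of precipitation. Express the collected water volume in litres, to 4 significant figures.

Depth: 1.37 cm × 10 = 13.7 mm.
1 mm over 1 m² is 1 L, so volume = 13.7 × 215.2 = 2948.24 L ≈ 2948 L.

2948 litres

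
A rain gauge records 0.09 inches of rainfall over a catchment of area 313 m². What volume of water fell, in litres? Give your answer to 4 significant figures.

Depth: 0.09 in × 25.4 = 2.286 mm.
1 mm over 1 m² is 1 L, so volume = 2.286 × 313 = 715.518 L ≈ 715.5 L.

715.5 litres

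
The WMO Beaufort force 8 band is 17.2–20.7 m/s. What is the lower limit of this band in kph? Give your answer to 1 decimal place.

61.9 km/h

17.2–20.7 m/s × 3.6 = 61.9–74.5 km/h.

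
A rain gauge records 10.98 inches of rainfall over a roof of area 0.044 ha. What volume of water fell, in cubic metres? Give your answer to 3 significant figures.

Depth: 10.98 in × 25.4 = 278.892 mm.
Area: 0.044 ha = 440 m².
1 mm over 1 m² is 1 L, so volume = 278.892 × 440 = 122712.48 L = 123 m³.

123 cubic metres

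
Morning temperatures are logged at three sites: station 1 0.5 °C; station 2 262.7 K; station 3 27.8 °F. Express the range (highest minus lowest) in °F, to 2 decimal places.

19.71 °F

station 2: 262.7 K = -10.450 °C.
station 3: 27.8 °F = -2.333 °C.
Spread: 0.500 − (-10.450) = 10.950 °C = 19.71 °F.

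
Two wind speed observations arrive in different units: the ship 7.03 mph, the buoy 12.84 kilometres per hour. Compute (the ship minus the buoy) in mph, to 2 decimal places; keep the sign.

-0.95 mph

the buoy: 12.84 km/h = 7.9784 mph.
Difference: 7.0300 − 7.9784 = -0.95 mph.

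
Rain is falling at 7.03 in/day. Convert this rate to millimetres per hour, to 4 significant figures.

7.03 in/day × 25.4 mm/in × 0.0416667 day/hour = 7.440 mm/hour.

7.440 mm/hour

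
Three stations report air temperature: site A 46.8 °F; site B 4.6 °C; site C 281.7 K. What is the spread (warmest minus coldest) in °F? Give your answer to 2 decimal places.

7.11 °F

site A: 46.8 °F = 8.222 °C.
site C: 281.7 K = 8.550 °C.
Spread: 8.550 − 4.600 = 3.950 °C = 7.11 °F.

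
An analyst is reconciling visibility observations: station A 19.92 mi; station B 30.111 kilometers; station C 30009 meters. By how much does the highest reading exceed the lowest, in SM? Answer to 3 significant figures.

station B: 30.111 km = 18.7101 SM.
station C: 30009 m = 18.6467 SM.
Spread: 19.9200 − 18.6467 = 1.27 SM.

1.27 SM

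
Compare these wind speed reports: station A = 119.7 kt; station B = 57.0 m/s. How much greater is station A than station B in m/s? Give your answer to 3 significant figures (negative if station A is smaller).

4.58 m/s

station A: 119.7 kt = 61.5790 m/s.
Difference: 61.5790 − 57.0000 = 4.58 m/s.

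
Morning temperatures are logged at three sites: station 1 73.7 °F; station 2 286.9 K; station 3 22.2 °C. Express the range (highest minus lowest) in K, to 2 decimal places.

9.42 K

station 1: 73.7 °F = 23.167 °C.
station 2: 286.9 K = 13.750 °C.
Spread: 23.167 − 13.750 = 9.417 °C.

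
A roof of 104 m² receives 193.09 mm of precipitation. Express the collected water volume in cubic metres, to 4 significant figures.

1 mm over 1 m² is 1 L, so volume = 193.09 × 104 = 20081.36 L = 20.08 m³.

20.08 cubic metres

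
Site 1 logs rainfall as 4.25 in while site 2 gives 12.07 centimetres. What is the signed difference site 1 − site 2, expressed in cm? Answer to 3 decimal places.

site 1: 4.25 in = 10.79500 cm.
Difference: 10.79500 − 12.07000 = -1.275 cm.

-1.275 cm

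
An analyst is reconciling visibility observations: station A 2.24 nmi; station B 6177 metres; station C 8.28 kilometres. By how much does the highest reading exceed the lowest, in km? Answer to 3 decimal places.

4.132 km

station A: 2.24 nmi = 4.14848 km.
station B: 6177 m = 6.17700 km.
Spread: 8.28000 − 4.14848 = 4.132 km.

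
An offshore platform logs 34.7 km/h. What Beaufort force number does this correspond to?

34.7 km/h = 9.6 m/s, which is Beaufort 5 (fresh breeze, 8.0–10.7 m/s).

Beaufort force 5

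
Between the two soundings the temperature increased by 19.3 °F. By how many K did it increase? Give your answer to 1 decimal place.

A change of 1 °C equals a change of 1.8 °F: ΔK = 19.3 × 0.5556 = 10.7 K.

10.7 K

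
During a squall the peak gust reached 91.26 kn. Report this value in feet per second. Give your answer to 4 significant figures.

1 kt = 1.68781 ft/s, so 91.26 × 1.68781 = 154.0 ft/s.

154.0 ft/s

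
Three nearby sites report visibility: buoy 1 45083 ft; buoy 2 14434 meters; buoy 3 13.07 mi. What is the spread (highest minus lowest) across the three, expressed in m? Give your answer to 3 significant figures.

buoy 1: 45083 ft = 13741.30 m.
buoy 3: 13.07 SM = 21034.13 m.
Spread: 21034.13 − 13741.30 = 7290 m.

7290 m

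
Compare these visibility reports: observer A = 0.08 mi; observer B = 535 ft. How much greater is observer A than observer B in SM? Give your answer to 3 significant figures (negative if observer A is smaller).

observer B: 535 ft = 0.101326 SM.
Difference: 0.080000 − 0.101326 = -0.0213 SM.

-0.0213 SM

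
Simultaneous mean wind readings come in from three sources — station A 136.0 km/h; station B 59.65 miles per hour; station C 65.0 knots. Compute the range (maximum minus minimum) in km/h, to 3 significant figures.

40.0 km/h

station B: 59.65 mph = 95.997 km/h.
station C: 65.0 kt = 120.380 km/h.
Spread: 136.000 − 95.997 = 40.0 km/h.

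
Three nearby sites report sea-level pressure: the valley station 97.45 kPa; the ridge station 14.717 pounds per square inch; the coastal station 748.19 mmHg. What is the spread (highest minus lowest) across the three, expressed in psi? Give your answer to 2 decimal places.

the valley station: 97.45 kPa = 14.1339 psi.
the coastal station: 748.19 mmHg = 14.4676 psi.
Spread: 14.7170 − 14.1339 = 0.58 psi.

0.58 psi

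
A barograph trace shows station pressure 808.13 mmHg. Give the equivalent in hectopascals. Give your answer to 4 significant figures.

1077 hPa

1 mmHg = 1.33322 hPa, so 808.13 × 1.33322 = 1077 hPa.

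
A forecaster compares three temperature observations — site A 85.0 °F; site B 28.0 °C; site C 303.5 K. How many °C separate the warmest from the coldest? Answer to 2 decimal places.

2.35 °C

site A: 85.0 °F = 29.444 °C.
site C: 303.5 K = 30.350 °C.
Spread: 30.350 − 28.000 = 2.350 °C.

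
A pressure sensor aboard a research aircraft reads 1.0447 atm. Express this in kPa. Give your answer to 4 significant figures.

105.9 kPa

1 atm = 101.325 kPa, so 1.0447 × 101.325 = 105.9 kPa.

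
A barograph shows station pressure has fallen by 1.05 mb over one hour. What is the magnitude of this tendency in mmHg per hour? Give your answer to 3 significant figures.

1.05 mb / 1 h × 0.750062 mmHg/mb = 0.788 mmHg/h.

0.788 mmHg per hour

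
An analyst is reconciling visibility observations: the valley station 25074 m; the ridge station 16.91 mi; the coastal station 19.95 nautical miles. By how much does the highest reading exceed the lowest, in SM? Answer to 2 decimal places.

7.38 SM

the valley station: 25074 m = 15.5803 SM.
the coastal station: 19.95 nmi = 22.9580 SM.
Spread: 22.9580 − 15.5803 = 7.38 SM.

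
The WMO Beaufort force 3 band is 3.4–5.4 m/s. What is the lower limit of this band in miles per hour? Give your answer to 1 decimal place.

7.6 mph

3.4–5.4 m/s × 2.237 = 7.6–12.1 mph.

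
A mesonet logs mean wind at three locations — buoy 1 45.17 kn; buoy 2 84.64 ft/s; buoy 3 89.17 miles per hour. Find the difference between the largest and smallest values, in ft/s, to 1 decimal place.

54.5 ft/s

buoy 1: 45.17 kt = 76.238 ft/s.
buoy 3: 89.17 mph = 130.783 ft/s.
Spread: 130.783 − 76.238 = 54.5 ft/s.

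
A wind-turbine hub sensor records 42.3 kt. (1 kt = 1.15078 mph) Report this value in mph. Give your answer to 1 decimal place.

1 kt = 1.15078 mph, so 42.3 × 1.15078 = 48.7 mph.

48.7 mph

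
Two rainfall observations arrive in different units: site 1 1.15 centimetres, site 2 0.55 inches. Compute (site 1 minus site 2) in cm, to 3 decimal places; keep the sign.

-0.247 cm

site 2: 0.55 in = 1.39700 cm.
Difference: 1.15000 − 1.39700 = -0.247 cm.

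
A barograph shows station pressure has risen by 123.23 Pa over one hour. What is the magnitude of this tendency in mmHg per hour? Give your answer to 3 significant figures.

123.23 Pa / 1 h × 0.00750062 mmHg/Pa = 0.924 mmHg/h.

0.924 mmHg per hour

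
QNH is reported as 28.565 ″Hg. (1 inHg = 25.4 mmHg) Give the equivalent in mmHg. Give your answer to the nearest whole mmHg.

726 mmHg

1 inHg = 25.4 mmHg, so 28.565 × 25.4 = 726 mmHg.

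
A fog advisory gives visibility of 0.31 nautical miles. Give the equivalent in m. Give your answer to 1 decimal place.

574.1 m

1 nmi = 1852 m, so 0.31 × 1852 = 574.1 m.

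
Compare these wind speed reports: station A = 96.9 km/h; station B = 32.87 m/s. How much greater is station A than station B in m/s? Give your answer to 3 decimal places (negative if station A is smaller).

station A: 96.9 km/h = 26.91667 m/s.
Difference: 26.91667 − 32.87000 = -5.953 m/s.

-5.953 m/s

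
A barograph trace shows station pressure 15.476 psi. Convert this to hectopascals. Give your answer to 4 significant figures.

1067 hPa

1 psi = 68.9476 hPa, so 15.476 × 68.9476 = 1067 hPa.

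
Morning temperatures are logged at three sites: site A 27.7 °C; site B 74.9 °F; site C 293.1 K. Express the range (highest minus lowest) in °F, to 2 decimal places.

site B: 74.9 °F = 23.833 °C.
site C: 293.1 K = 19.950 °C.
Spread: 27.700 − 19.950 = 7.750 °C = 13.95 °F.

13.95 °F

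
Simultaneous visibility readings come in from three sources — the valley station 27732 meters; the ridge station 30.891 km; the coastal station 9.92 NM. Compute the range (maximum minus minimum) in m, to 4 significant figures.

the ridge station: 30.891 km = 30891.00 m.
the coastal station: 9.92 nmi = 18371.84 m.
Spread: 30891.00 − 18371.84 = 12520 m.

12520 m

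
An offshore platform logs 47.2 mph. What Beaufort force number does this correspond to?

Beaufort force 9

47.2 mph = 21.1 m/s, which is Beaufort 9 (strong gale, 20.8–24.4 m/s).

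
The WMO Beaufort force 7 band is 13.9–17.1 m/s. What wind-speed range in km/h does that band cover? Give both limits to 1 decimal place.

13.9–17.1 m/s × 3.6 = 50.0–61.6 km/h.

50.0 to 61.6 km/h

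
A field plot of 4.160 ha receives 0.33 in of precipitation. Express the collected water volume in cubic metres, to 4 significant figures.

348.7 cubic metres

Depth: 0.33 in × 25.4 = 8.382 mm.
Area: 4.160 ha = 41600 m².
1 mm over 1 m² is 1 L, so volume = 8.382 × 41600 = 348691.2 L = 348.7 m³.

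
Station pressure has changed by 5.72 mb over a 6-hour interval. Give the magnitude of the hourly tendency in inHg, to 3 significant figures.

5.72 mb / 6 h × 0.02953 inHg/mb = 0.0282 inHg/h.

0.0282 inHg per hour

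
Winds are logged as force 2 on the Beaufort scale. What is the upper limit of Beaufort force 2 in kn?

6 kt

Beaufort 2 (light breeze) spans 4–6 knots.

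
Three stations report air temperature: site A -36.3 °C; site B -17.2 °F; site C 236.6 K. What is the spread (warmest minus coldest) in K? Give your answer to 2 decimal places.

9.22 K

site B: -17.2 °F = -27.333 °C.
site C: 236.6 K = -36.550 °C.
Spread: (-27.333) − (-36.550) = 9.217 °C.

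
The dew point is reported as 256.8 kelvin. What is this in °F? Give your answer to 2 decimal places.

2.57 °F

First to °C: -16.35 °C.
Then to °F: 2.57 °F.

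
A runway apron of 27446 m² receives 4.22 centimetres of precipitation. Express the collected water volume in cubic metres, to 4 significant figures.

1158 cubic metres

Depth: 4.22 cm × 10 = 42.2 mm.
1 mm over 1 m² is 1 L, so volume = 42.2 × 27446 = 1158221.2 L = 1158 m³.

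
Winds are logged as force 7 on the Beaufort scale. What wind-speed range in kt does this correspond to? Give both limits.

Beaufort 7 (near gale) spans 28–33 knots.

28 to 33 kt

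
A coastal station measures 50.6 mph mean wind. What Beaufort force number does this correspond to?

50.6 mph = 22.6 m/s, which is Beaufort 9 (strong gale, 20.8–24.4 m/s).

Beaufort force 9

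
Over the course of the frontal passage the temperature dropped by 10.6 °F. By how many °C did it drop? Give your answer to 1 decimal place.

A change of 1 °C equals a change of 1.8 °F: Δ°C = 10.6 × 0.5556 = 5.9 °C.

5.9 °C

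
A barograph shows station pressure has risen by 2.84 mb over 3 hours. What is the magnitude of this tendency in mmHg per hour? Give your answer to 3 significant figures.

2.84 mb / 3 h × 0.750062 mmHg/mb = 0.710 mmHg/h.

0.710 mmHg per hour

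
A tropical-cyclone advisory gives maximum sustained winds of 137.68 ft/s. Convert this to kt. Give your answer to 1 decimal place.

1 ft/s = 0.592484 kt, so 137.68 × 0.592484 = 81.6 kt.

81.6 kt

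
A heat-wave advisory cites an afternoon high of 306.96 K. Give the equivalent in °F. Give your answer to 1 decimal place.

92.9 °F

First to °C: 33.81 °C.
Then to °F: 92.9 °F.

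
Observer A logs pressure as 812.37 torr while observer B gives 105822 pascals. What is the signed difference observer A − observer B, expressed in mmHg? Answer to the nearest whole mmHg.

observer B: 105822 Pa = 793.73 mmHg.
Difference: 812.37 − 793.73 = 19 mmHg.

19 mmHg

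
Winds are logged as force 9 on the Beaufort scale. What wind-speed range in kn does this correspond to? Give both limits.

41 to 47 kt

Beaufort 9 (strong gale) spans 41–47 knots.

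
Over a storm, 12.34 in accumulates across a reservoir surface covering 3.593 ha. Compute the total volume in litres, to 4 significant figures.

Depth: 12.34 in × 25.4 = 313.436 mm.
Area: 3.593 ha = 35930 m².
1 mm over 1 m² is 1 L, so volume = 313.436 × 35930 = 11261755 L ≈ 11260000 L.

11260000 litres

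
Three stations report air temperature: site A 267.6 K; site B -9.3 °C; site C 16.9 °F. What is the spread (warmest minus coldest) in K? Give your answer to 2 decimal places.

site A: 267.6 K = -5.550 °C.
site C: 16.9 °F = -8.389 °C.
Spread: (-5.550) − (-9.300) = 3.750 °C.

3.75 K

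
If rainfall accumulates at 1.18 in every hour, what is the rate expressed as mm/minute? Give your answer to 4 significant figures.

1.18 in/hour × 25.4 mm/in × 0.0166667 hour/minute = 0.4995 mm/minute.

0.4995 mm/minute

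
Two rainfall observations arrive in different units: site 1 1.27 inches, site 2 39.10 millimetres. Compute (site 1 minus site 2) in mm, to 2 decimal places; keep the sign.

-6.84 mm

site 1: 1.27 in = 32.2580 mm.
Difference: 32.2580 − 39.1000 = -6.84 mm.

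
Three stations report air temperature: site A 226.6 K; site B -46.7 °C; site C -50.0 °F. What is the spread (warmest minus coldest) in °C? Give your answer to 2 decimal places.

site A: 226.6 K = -46.550 °C.
site C: -50.0 °F = -45.556 °C.
Spread: (-45.556) − (-46.700) = 1.144 °C.

1.14 °C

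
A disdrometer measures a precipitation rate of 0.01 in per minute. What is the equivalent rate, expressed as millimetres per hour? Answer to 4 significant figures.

15.24 mm/hour

0.01 in/minute × 25.4 mm/in × 60 minute/hour = 15.24 mm/hour.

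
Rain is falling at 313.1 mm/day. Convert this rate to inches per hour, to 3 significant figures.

313.1 mm/day × 0.0393701 in/mm × 0.0416667 day/hour = 0.514 in/hour.

0.514 in/hour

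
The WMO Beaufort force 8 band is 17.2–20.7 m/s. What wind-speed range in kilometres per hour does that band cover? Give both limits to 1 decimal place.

61.9 to 74.5 km/h

17.2–20.7 m/s × 3.6 = 61.9–74.5 km/h.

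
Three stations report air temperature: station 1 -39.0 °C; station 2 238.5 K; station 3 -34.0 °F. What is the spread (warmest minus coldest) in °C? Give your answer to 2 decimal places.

4.35 °C

station 2: 238.5 K = -34.650 °C.
station 3: -34.0 °F = -36.667 °C.
Spread: (-34.650) − (-39.000) = 4.350 °C.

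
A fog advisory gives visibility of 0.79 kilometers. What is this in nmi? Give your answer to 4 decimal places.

0.4266 nmi

1 km = 0.539957 nmi, so 0.79 × 0.539957 = 0.4266 nmi.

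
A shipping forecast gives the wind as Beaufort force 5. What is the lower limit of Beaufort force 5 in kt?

17 kt

Beaufort 5 (fresh breeze) spans 17–21 knots.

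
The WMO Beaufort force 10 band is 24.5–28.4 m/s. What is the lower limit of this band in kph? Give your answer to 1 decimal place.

88.2 km/h

24.5–28.4 m/s × 3.6 = 88.2–102.2 km/h.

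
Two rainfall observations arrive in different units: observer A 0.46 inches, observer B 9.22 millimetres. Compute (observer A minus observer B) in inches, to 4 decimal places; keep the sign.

0.0970 in

observer B: 9.22 mm = 0.362992 in.
Difference: 0.460000 − 0.362992 = 0.0970 in.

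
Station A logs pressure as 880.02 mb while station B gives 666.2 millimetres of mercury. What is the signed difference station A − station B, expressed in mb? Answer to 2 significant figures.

-8.2 mb

station B: 666.2 mmHg = 888.194 mb.
Difference: 880.020 − 888.194 = -8.2 mb.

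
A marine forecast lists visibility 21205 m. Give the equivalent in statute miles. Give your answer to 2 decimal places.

1 m = 0.000621371 SM, so 21205 × 0.000621371 = 13.18 SM.

13.18 SM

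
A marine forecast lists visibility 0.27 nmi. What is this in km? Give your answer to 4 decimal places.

0.5000 km

1 nmi = 1.852 km, so 0.27 × 1.852 = 0.5000 km.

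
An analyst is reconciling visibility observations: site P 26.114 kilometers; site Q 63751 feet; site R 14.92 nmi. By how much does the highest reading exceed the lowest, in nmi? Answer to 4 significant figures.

4.428 nmi

site P: 26.114 km = 14.10043 nmi.
site Q: 63751 ft = 10.49207 nmi.
Spread: 14.92000 − 10.49207 = 4.428 nmi.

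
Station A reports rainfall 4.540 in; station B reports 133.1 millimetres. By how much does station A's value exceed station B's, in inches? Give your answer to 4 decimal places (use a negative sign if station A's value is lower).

-0.7002 in

station B: 133.1 mm = 5.240157 in.
Difference: 4.540000 − 5.240157 = -0.7002 in.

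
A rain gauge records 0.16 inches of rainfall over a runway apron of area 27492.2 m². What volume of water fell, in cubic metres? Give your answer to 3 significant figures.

112 cubic metres

Depth: 0.16 in × 25.4 = 4.064 mm.
1 mm over 1 m² is 1 L, so volume = 4.064 × 27492.2 = 111728.3 L = 112 m³.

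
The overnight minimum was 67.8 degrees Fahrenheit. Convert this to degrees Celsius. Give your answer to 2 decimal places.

°C = (°F − 32) × 5/9 = (67.8 − 32) / 1.8 = 19.89 °C.

19.89 °C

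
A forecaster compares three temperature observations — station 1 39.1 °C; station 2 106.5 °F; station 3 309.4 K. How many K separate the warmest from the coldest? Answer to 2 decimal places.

5.14 K

station 2: 106.5 °F = 41.389 °C.
station 3: 309.4 K = 36.250 °C.
Spread: 41.389 − 36.250 = 5.139 °C.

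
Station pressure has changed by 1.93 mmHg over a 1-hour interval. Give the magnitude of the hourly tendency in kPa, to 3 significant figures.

1.93 mmHg / 1 h × 0.133322 kPa/mmHg = 0.257 kPa/h.

0.257 kPa per hour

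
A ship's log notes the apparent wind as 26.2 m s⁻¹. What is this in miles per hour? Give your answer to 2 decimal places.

1 m/s = 2.23694 mph, so 26.2 × 2.23694 = 58.61 mph.

58.61 mph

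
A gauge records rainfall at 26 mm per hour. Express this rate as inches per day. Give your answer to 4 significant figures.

24.57 in/day

26 mm/hour × 0.0393701 in/mm × 24 hour/day = 24.57 in/day.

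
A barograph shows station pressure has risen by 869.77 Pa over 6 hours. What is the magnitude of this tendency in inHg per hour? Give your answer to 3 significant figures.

869.77 Pa / 6 h × 0.0002953 inHg/Pa = 0.0428 inHg/h.

0.0428 inHg per hour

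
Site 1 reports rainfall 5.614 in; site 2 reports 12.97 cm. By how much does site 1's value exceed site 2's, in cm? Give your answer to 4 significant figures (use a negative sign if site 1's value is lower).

1.290 cm

site 1: 5.614 in = 14.25956 cm.
Difference: 14.25956 − 12.97000 = 1.290 cm.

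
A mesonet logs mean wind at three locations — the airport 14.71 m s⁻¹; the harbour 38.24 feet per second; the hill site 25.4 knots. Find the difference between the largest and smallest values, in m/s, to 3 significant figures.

the harbour: 38.24 ft/s = 11.6556 m/s.
the hill site: 25.4 kt = 13.0669 m/s.
Spread: 14.7100 − 11.6556 = 3.05 m/s.

3.05 m/s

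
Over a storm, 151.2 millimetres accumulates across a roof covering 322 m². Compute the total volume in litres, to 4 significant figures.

1 mm over 1 m² is 1 L, so volume = 151.2 × 322 = 48686.4 L ≈ 48690 L.

48690 litres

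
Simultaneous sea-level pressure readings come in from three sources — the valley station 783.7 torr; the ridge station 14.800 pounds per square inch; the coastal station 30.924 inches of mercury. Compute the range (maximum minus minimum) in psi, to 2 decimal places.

0.39 psi

the valley station: 783.7 mmHg = 15.1542 psi.
the coastal station: 30.924 inHg = 15.1885 psi.
Spread: 15.1885 − 14.8000 = 0.39 psi.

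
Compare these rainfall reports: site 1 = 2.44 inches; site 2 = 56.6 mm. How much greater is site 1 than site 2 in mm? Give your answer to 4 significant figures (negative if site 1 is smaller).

5.376 mm

site 1: 2.44 in = 61.97600 mm.
Difference: 61.97600 − 56.60000 = 5.376 mm.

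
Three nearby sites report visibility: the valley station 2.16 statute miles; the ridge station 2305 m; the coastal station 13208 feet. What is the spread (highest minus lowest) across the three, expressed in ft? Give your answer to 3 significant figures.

the valley station: 2.16 SM = 11404.80 ft.
the ridge station: 2305 m = 7562.34 ft.
Spread: 13208.00 − 7562.34 = 5650 ft.

5650 ft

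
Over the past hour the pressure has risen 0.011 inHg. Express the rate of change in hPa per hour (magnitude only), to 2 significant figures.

0.011 inHg / 1 h × 33.8639 hPa/inHg = 0.37 hPa/h.

0.37 hPa per hour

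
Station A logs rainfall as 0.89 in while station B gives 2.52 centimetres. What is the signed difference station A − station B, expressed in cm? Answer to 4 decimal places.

station A: 0.89 in = 2.260600 cm.
Difference: 2.260600 − 2.520000 = -0.2594 cm.

-0.2594 cm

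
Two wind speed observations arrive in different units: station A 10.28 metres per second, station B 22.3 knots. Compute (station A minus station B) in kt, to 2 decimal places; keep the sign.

station A: 10.28 m/s = 19.9827 kt.
Difference: 19.9827 − 22.3000 = -2.32 kt.

-2.32 kt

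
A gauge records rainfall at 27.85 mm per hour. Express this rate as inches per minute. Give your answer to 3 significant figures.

0.0183 in/minute

27.85 mm/hour × 0.0393701 in/mm × 0.0166667 hour/minute = 0.0183 in/minute.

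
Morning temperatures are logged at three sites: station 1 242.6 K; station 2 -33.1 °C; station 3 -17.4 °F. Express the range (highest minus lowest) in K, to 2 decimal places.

station 1: 242.6 K = -30.550 °C.
station 3: -17.4 °F = -27.444 °C.
Spread: (-27.444) − (-33.100) = 5.656 °C.

5.66 K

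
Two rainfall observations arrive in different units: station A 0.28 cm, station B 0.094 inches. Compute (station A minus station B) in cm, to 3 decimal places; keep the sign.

station B: 0.094 in = 0.23876 cm.
Difference: 0.28000 − 0.23876 = 0.041 cm.

0.041 cm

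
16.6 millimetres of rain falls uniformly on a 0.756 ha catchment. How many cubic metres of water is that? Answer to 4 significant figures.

125.5 cubic metres

Area: 0.756 ha = 7560 m².
1 mm over 1 m² is 1 L, so volume = 16.6 × 7560 = 125496 L = 125.5 m³.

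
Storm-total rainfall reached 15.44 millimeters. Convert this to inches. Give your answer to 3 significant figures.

0.608 in

1 mm = 0.0393701 in, so 15.44 × 0.0393701 = 0.608 in.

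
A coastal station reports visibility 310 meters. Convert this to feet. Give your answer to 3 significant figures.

1 m = 3.28084 ft, so 310 × 3.28084 = 1020 ft.

1020 ft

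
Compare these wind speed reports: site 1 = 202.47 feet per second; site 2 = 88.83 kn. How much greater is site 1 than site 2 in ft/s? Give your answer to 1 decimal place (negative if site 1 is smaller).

52.5 ft/s

site 2: 88.83 kt = 149.928 ft/s.
Difference: 202.470 − 149.928 = 52.5 ft/s.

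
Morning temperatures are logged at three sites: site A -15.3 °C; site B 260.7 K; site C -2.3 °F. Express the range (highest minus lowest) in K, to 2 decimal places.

6.61 K

site B: 260.7 K = -12.450 °C.
site C: -2.3 °F = -19.056 °C.
Spread: (-12.450) − (-19.056) = 6.606 °C.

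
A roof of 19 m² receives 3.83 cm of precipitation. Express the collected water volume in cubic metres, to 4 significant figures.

0.7277 cubic metres

Depth: 3.83 cm × 10 = 38.3 mm.
1 mm over 1 m² is 1 L, so volume = 38.3 × 19 = 727.7 L = 0.7277 m³.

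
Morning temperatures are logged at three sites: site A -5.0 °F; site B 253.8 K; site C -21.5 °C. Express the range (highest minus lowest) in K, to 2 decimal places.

2.15 K

site A: -5.0 °F = -20.556 °C.
site B: 253.8 K = -19.350 °C.
Spread: (-19.350) − (-21.500) = 2.150 °C.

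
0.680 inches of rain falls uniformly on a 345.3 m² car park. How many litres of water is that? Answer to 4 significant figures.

5964 litres

Depth: 0.680 in × 25.4 = 17.272 mm.
1 mm over 1 m² is 1 L, so volume = 17.272 × 345.3 = 5964.0216 L ≈ 5964 L.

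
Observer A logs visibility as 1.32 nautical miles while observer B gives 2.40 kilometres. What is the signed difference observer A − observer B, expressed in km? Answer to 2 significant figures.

observer A: 1.32 nmi = 2.44464 km.
Difference: 2.44464 − 2.40000 = 0.045 km.

0.045 km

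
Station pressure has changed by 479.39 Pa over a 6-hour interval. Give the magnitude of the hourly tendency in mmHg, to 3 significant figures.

0.599 mmHg per hour

479.39 Pa / 6 h × 0.00750062 mmHg/Pa = 0.599 mmHg/h.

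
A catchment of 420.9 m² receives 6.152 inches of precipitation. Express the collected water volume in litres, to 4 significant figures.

65770 litres

Depth: 6.152 in × 25.4 = 156.2608 mm.
1 mm over 1 m² is 1 L, so volume = 156.2608 × 420.9 = 65770.171 L ≈ 65770 L.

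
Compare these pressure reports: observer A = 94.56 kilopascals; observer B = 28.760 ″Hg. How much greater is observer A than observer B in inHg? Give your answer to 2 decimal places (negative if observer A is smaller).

-0.84 inHg

observer A: 94.56 kPa = 27.9235 inHg.
Difference: 27.9235 − 28.7600 = -0.84 inHg.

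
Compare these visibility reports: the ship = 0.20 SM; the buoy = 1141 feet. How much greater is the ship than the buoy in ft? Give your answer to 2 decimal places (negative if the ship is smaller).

the ship: 0.20 SM = 1056.0000 ft.
Difference: 1056.0000 − 1141.0000 = -85.00 ft.

-85.00 ft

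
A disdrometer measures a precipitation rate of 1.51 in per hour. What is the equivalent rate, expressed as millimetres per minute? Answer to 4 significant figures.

1.51 in/hour × 25.4 mm/in × 0.0166667 hour/minute = 0.6392 mm/minute.

0.6392 mm/minute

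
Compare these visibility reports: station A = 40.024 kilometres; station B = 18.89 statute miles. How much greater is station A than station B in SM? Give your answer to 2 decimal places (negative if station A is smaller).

5.98 SM

station A: 40.024 km = 24.8698 SM.
Difference: 24.8698 − 18.8900 = 5.98 SM.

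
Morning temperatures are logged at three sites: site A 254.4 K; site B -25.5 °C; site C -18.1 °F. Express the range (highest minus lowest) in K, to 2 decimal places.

site A: 254.4 K = -18.750 °C.
site C: -18.1 °F = -27.833 °C.
Spread: (-18.750) − (-27.833) = 9.083 °C.

9.08 K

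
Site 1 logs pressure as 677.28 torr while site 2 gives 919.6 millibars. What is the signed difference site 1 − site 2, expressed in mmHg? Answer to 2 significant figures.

site 2: 919.6 mb = 689.76 mmHg.
Difference: 677.28 − 689.76 = -12 mmHg.

-12 mmHg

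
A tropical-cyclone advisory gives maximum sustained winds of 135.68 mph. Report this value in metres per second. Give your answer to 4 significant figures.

1 mph = 0.44704 m/s, so 135.68 × 0.44704 = 60.65 m/s.

60.65 m/s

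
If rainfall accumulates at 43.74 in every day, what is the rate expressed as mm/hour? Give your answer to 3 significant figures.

43.74 in/day × 25.4 mm/in × 0.0416667 day/hour = 46.3 mm/hour.

46.3 mm/hour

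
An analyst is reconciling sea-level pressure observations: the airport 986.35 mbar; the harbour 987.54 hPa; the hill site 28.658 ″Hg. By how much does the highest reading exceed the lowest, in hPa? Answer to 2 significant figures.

the airport: 986.35 mb = 986.35 hPa.
the hill site: 28.658 inHg = 970.47 hPa.
Spread: 987.54 − 970.47 = 17 hPa.

17 hPa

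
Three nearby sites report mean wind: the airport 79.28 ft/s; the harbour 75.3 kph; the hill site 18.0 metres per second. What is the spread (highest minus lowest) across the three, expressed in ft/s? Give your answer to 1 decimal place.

the harbour: 75.3 km/h = 68.624 ft/s.
the hill site: 18.0 m/s = 59.055 ft/s.
Spread: 79.280 − 59.055 = 20.2 ft/s.

20.2 ft/s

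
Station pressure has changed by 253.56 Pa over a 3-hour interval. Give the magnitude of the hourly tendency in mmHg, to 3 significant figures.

253.56 Pa / 3 h × 0.00750062 mmHg/Pa = 0.634 mmHg/h.

0.634 mmHg per hour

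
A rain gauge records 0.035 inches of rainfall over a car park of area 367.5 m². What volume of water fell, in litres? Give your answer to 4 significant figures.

326.7 litres

Depth: 0.035 in × 25.4 = 0.889 mm.
1 mm over 1 m² is 1 L, so volume = 0.889 × 367.5 = 326.7075 L ≈ 326.7 L.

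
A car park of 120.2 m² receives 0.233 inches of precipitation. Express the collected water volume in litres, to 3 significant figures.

Depth: 0.233 in × 25.4 = 5.9182 mm.
1 mm over 1 m² is 1 L, so volume = 5.9182 × 120.2 = 711.36764 L ≈ 711 L.

711 litres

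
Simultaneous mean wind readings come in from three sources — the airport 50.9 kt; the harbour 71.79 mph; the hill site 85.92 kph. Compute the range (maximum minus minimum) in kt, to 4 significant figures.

15.99 kt

the harbour: 71.79 mph = 62.3838 kt.
the hill site: 85.92 km/h = 46.3931 kt.
Spread: 62.3838 − 46.3931 = 15.99 kt.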